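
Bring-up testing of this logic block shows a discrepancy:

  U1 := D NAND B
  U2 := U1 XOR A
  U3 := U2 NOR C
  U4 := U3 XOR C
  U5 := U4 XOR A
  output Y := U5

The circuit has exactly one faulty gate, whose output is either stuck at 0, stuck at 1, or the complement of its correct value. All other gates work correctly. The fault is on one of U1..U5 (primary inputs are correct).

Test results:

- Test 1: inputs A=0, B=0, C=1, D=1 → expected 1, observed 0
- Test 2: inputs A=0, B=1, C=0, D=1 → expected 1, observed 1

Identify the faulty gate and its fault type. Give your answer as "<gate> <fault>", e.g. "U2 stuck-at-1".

U3 stuck-at-1

Fault-free values for test 1 (A=0, B=0, C=1, D=1): U1=1, U2=1, U3=0, U4=1, U5=1, giving Y=1. Observed 0.
Test 1: faults giving observed 0 are {U3 stuck-at-1, U3 inverted output, U4 stuck-at-0, U4 inverted output, U5 stuck-at-0, U5 inverted output}.
Test 2 (A=0, B=1, C=0, D=1): fault-free U1=0, U2=0, U3=1, U4=1, U5=1 → 1; observed 1. Eliminates U3 inverted output, U4 stuck-at-0, U4 inverted output, U5 stuck-at-0, U5 inverted output.
Only U3 stuck-at-1 is consistent with every test.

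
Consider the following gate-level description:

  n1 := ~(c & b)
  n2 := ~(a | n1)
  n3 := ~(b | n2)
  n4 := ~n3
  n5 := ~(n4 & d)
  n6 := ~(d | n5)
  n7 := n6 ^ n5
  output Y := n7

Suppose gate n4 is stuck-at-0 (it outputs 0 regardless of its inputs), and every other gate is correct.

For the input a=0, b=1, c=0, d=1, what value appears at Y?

1

Propagate with n4 forced: n1=1, n2=0, n3=0, n4=0 [stuck-at-0], n5=1, n6=0, n7=1.
So Y = 1. (Without the fault it would be 0.)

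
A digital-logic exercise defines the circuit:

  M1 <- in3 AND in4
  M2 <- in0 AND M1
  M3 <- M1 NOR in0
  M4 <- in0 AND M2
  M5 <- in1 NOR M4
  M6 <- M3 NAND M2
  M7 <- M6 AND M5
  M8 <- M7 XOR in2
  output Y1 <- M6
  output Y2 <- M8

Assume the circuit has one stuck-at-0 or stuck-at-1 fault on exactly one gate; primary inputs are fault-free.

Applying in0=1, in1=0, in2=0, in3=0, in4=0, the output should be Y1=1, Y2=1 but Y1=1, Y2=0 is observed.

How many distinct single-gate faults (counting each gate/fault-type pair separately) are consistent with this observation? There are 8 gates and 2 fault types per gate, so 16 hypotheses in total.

Fault-free: M1=0, M2=0, M3=0, M4=0, M5=1, M6=1, M7=1, M8=1 → Y1=1, Y2=1. Observed Y1=1, Y2=0.
  M1: stuck-at-1 ✓; others ✗
  M2: stuck-at-1 ✓; others ✗
  M3: none of the 2 fault types match ✗
  M4: stuck-at-1 ✓; others ✗
  M5: stuck-at-0 ✓; others ✗
  M6: none of the 2 fault types match ✗
  M7: stuck-at-0 ✓; others ✗
  M8: stuck-at-0 ✓; others ✗
Consistent faults: {M1 stuck-at-1, M2 stuck-at-1, M4 stuck-at-1, M5 stuck-at-0, M7 stuck-at-0, M8 stuck-at-0} — 6 in all.

6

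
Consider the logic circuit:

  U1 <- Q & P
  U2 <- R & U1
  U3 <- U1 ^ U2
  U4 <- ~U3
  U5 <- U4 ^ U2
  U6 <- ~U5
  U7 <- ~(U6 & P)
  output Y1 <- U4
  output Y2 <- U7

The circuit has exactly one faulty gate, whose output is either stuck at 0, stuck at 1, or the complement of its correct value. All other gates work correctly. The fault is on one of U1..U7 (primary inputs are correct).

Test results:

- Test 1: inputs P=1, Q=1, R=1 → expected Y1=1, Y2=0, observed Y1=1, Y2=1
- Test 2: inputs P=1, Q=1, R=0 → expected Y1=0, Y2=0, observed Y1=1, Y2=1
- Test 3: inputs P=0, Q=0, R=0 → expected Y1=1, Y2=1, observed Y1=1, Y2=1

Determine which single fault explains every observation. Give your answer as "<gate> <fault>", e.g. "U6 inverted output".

Fault-free values for test 1 (P=1, Q=1, R=1): U1=1, U2=1, U3=0, U4=1, U5=0, U6=1, U7=0, giving Y1=1, Y2=0. Observed Y1=1, Y2=1.
Test 1: faults giving observed Y1=1, Y2=1 are {U1 stuck-at-0, U1 inverted output, U5 stuck-at-1, U5 inverted output, U6 stuck-at-0, U6 inverted output, U7 stuck-at-1, U7 inverted output}.
Test 2 (P=1, Q=1, R=0): fault-free U1=1, U2=0, U3=1, U4=0, U5=0, U6=1, U7=0 → Y1=0, Y2=0; observed Y1=1, Y2=1. Eliminates U5 stuck-at-1, U5 inverted output, U6 stuck-at-0, U6 inverted output, U7 stuck-at-1, U7 inverted output.
Test 3 (P=0, Q=0, R=0): fault-free U1=0, U2=0, U3=0, U4=1, U5=1, U6=0, U7=1 → Y1=1, Y2=1; observed Y1=1, Y2=1. Eliminates U1 inverted output.
Only U1 stuck-at-0 is consistent with every test.

U1 stuck-at-0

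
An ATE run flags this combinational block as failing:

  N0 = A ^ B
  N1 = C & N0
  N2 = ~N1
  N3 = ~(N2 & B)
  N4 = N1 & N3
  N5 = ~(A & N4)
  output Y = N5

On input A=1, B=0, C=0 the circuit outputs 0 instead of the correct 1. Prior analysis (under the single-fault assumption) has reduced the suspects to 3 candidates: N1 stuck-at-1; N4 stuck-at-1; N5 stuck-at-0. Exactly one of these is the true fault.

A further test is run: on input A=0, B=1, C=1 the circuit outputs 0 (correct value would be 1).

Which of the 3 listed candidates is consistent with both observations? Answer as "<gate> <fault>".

N5 stuck-at-0

Evaluate each candidate on input A=0, B=1, C=1:
  N1 stuck-at-1: N0=1, N1=1 [stuck-at-1], N2=0, N3=1, N4=1, N5=1 → 1 — eliminated
  N4 stuck-at-1: N0=1, N1=1, N2=0, N3=1, N4=1 [stuck-at-1], N5=1 → 1 — eliminated
  N5 stuck-at-0: N0=1, N1=1, N2=0, N3=1, N4=1, N5=0 [stuck-at-0] → 0 — matches
Only N5 stuck-at-0 reproduces the observed 0.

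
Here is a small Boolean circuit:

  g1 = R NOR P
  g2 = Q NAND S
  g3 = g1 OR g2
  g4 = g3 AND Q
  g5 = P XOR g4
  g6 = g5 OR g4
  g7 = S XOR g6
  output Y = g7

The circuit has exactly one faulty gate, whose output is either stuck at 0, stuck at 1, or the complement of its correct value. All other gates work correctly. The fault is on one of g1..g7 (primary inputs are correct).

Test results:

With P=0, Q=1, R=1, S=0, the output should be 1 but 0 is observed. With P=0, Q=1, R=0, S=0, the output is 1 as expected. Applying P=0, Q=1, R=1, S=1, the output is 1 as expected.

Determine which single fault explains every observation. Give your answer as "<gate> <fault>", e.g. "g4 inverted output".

g2 stuck-at-0

Fault-free values for test 1 (P=0, Q=1, R=1, S=0): g1=0, g2=1, g3=1, g4=1, g5=1, g6=1, g7=1, giving Y=1. Observed 0.
Test 1: faults giving observed 0 are {g2 stuck-at-0, g2 inverted output, g3 stuck-at-0, g3 inverted output, g4 stuck-at-0, g4 inverted output, g6 stuck-at-0, g6 inverted output, g7 stuck-at-0, g7 inverted output}.
Test 2 (P=0, Q=1, R=0, S=0): fault-free g1=1, g2=1, g3=1, g4=1, g5=1, g6=1, g7=1 → 1; observed 1. Eliminates g3 stuck-at-0, g3 inverted output, g4 stuck-at-0, g4 inverted output, g6 stuck-at-0, g6 inverted output, g7 stuck-at-0, g7 inverted output.
Test 3 (P=0, Q=1, R=1, S=1): fault-free g1=0, g2=0, g3=0, g4=0, g5=0, g6=0, g7=1 → 1; observed 1. Eliminates g2 inverted output.
Only g2 stuck-at-0 is consistent with every test.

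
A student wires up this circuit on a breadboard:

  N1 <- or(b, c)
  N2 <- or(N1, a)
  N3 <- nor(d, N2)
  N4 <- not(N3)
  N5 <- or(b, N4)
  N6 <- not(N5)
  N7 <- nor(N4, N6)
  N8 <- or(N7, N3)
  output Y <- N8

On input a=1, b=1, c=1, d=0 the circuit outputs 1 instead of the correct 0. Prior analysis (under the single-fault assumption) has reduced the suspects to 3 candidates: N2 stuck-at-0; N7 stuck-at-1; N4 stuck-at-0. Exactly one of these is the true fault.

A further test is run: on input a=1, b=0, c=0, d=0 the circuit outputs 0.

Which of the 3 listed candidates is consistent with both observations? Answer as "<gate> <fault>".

Evaluate each candidate on input a=1, b=0, c=0, d=0:
  N2 stuck-at-0: N1=0, N2=0 [stuck-at-0], N3=1, N4=0, N5=0, N6=1, N7=0, N8=1 → 1 — eliminated
  N7 stuck-at-1: N1=0, N2=1, N3=0, N4=1, N5=1, N6=0, N7=1 [stuck-at-1], N8=1 → 1 — eliminated
  N4 stuck-at-0: N1=0, N2=1, N3=0, N4=0 [stuck-at-0], N5=0, N6=1, N7=0, N8=0 → 0 — matches
Only N4 stuck-at-0 reproduces the observed 0.

N4 stuck-at-0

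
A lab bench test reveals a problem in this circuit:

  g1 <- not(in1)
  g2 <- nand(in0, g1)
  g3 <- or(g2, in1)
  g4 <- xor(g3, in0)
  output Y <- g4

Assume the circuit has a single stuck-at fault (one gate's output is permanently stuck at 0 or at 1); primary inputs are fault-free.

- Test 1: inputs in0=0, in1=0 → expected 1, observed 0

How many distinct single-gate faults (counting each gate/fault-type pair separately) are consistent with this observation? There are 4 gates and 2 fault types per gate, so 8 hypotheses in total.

Fault-free: g1=1, g2=1, g3=1, g4=1 → 1. Observed 0.
  g1 stuck-at-0: output 1 ✗
  g1 stuck-at-1: output 1 ✗
  g2 stuck-at-0: output 0 ✓
  g2 stuck-at-1: output 1 ✗
  g3 stuck-at-0: output 0 ✓
  g3 stuck-at-1: output 1 ✗
  g4 stuck-at-0: output 0 ✓
  g4 stuck-at-1: output 1 ✗
Consistent faults: {g2 stuck-at-0, g3 stuck-at-0, g4 stuck-at-0} — 3 in all.

3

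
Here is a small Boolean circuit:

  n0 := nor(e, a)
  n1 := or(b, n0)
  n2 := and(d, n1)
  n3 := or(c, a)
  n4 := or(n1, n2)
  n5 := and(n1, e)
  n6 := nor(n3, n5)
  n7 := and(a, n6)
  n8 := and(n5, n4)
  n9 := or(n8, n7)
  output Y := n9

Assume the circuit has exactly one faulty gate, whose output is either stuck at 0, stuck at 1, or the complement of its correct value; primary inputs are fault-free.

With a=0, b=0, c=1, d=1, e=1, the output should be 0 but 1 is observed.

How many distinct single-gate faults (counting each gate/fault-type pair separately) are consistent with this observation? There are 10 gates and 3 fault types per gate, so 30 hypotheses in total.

Fault-free: n0=0, n1=0, n2=0, n3=1, n4=0, n5=0, n6=0, n7=0, n8=0, n9=0 → 0. Observed 1.
  n0: stuck-at-1, inverted output ✓; others ✗
  n1: stuck-at-1, inverted output ✓; others ✗
  n2: none of the 3 fault types match ✗
  n3: none of the 3 fault types match ✗
  n4: none of the 3 fault types match ✗
  n5: none of the 3 fault types match ✗
  n6: none of the 3 fault types match ✗
  n7: stuck-at-1, inverted output ✓; others ✗
  n8: stuck-at-1, inverted output ✓; others ✗
  n9: stuck-at-1, inverted output ✓; others ✗
Consistent faults: {n0 stuck-at-1, n0 inverted output, n1 stuck-at-1, n1 inverted output, n7 stuck-at-1, n7 inverted output, n8 stuck-at-1, n8 inverted output, n9 stuck-at-1, n9 inverted output} — 10 in all.

10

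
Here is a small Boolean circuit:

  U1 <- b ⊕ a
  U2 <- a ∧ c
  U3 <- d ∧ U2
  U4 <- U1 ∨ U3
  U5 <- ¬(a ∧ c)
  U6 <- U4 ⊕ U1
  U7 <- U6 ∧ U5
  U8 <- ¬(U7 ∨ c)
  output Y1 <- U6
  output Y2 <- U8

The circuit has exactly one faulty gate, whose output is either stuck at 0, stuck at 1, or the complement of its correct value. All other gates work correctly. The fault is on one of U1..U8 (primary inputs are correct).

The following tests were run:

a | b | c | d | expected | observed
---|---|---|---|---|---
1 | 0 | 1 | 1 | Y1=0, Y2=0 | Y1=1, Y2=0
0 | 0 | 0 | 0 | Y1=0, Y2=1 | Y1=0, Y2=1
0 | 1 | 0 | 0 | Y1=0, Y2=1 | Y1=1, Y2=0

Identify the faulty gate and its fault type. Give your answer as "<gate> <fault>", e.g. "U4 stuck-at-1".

Fault-free values for test 1 (a=1, b=0, c=1, d=1): U1=1, U2=1, U3=1, U4=1, U5=0, U6=0, U7=0, U8=0, giving Y1=0, Y2=0. Observed Y1=1, Y2=0.
Test 1: faults giving observed Y1=1, Y2=0 are {U1 stuck-at-0, U1 inverted output, U4 stuck-at-0, U4 inverted output, U6 stuck-at-1, U6 inverted output}.
Test 2 (a=0, b=0, c=0, d=0): fault-free U1=0, U2=0, U3=0, U4=0, U5=1, U6=0, U7=0, U8=1 → Y1=0, Y2=1; observed Y1=0, Y2=1. Eliminates U4 inverted output, U6 stuck-at-1, U6 inverted output.
Test 3 (a=0, b=1, c=0, d=0): fault-free U1=1, U2=0, U3=0, U4=1, U5=1, U6=0, U7=0, U8=1 → Y1=0, Y2=1; observed Y1=1, Y2=0. Eliminates U1 stuck-at-0, U1 inverted output.
Only U4 stuck-at-0 is consistent with every test.

U4 stuck-at-0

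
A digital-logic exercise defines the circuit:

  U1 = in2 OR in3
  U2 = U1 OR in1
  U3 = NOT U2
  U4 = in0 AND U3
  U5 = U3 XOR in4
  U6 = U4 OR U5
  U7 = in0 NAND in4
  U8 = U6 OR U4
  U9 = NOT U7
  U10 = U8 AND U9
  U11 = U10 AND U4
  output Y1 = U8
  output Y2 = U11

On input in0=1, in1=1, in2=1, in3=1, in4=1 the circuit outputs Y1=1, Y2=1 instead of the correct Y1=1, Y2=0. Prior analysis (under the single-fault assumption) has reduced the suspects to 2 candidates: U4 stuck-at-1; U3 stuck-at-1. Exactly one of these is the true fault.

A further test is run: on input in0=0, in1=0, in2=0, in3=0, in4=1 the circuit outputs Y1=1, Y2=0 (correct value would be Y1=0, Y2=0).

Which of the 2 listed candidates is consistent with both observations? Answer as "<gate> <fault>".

U4 stuck-at-1

Evaluate each candidate on input in0=0, in1=0, in2=0, in3=0, in4=1:
  U4 stuck-at-1: U1=0, U2=0, U3=1, U4=1 [stuck-at-1], U5=0, U6=1, U7=1, U8=1, U9=0, U10=0, U11=0 → Y1=1, Y2=0 — matches
  U3 stuck-at-1: U1=0, U2=0, U3=1 [stuck-at-1], U4=0, U5=0, U6=0, U7=1, U8=0, U9=0, U10=0, U11=0 → Y1=0, Y2=0 — eliminated
Only U4 stuck-at-1 reproduces the observed Y1=1, Y2=0.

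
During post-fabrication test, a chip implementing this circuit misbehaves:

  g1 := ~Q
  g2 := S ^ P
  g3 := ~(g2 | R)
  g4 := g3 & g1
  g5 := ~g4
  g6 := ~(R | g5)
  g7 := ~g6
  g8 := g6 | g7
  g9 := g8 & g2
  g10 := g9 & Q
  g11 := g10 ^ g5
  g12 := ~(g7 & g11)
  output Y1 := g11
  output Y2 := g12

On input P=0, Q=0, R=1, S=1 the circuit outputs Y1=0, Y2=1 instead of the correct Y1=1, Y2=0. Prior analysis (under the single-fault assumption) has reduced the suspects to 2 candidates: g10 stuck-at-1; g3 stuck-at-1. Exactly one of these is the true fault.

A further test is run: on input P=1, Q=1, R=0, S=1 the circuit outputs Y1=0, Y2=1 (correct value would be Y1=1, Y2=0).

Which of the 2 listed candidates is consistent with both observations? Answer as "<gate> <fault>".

Evaluate each candidate on input P=1, Q=1, R=0, S=1:
  g10 stuck-at-1: g1=0, g2=0, g3=1, g4=0, g5=1, g6=0, g7=1, g8=1, g9=0, g10=1 [stuck-at-1], g11=0, g12=1 → Y1=0, Y2=1 — matches
  g3 stuck-at-1: g1=0, g2=0, g3=1 [stuck-at-1], g4=0, g5=1, g6=0, g7=1, g8=1, g9=0, g10=0, g11=1, g12=0 → Y1=1, Y2=0 — eliminated
Only g10 stuck-at-1 reproduces the observed Y1=0, Y2=1.

g10 stuck-at-1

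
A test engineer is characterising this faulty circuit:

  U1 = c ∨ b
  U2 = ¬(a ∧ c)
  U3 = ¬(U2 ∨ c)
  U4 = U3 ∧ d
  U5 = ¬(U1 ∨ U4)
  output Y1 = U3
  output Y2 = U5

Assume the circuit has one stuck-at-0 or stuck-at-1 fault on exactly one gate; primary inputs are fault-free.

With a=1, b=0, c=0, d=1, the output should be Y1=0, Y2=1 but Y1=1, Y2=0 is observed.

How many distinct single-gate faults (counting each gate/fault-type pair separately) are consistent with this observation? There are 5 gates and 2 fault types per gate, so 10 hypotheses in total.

2

Fault-free: U1=0, U2=1, U3=0, U4=0, U5=1 → Y1=0, Y2=1. Observed Y1=1, Y2=0.
  U1 stuck-at-0: output Y1=0, Y2=1 ✗
  U1 stuck-at-1: output Y1=0, Y2=0 ✗
  U2 stuck-at-0: output Y1=1, Y2=0 ✓
  U2 stuck-at-1: output Y1=0, Y2=1 ✗
  U3 stuck-at-0: output Y1=0, Y2=1 ✗
  U3 stuck-at-1: output Y1=1, Y2=0 ✓
  U4 stuck-at-0: output Y1=0, Y2=1 ✗
  U4 stuck-at-1: output Y1=0, Y2=0 ✗
  U5 stuck-at-0: output Y1=0, Y2=0 ✗
  U5 stuck-at-1: output Y1=0, Y2=1 ✗
Consistent faults: {U2 stuck-at-0, U3 stuck-at-1} — 2 in all.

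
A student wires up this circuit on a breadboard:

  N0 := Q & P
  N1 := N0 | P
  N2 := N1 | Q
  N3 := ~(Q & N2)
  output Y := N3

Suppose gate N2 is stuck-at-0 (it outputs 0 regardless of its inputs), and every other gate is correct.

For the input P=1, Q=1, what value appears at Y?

1

Propagate with N2 forced: N0=1, N1=1, N2=0 [stuck-at-0], N3=1.
So Y = 1. (Without the fault it would be 0.)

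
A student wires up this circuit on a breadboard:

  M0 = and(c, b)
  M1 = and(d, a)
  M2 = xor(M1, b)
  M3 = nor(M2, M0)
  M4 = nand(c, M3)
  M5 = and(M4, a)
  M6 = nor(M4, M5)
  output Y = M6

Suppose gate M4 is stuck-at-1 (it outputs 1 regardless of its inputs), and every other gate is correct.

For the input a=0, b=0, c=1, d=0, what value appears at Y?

0

Propagate with M4 forced: M0=0, M1=0, M2=0, M3=1, M4=1 [stuck-at-1], M5=0, M6=0.
So Y = 0. (Without the fault it would be 1.)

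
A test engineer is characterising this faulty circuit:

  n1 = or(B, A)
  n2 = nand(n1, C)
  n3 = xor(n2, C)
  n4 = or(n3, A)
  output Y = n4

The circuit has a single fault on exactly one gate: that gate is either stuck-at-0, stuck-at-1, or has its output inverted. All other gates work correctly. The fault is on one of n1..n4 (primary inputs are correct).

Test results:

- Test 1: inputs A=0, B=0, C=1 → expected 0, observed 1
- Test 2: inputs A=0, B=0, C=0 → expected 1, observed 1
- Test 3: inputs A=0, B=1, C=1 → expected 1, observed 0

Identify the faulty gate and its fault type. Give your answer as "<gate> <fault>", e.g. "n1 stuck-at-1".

Fault-free values for test 1 (A=0, B=0, C=1): n1=0, n2=1, n3=0, n4=0, giving Y=0. Observed 1.
Test 1: faults giving observed 1 are {n1 stuck-at-1, n1 inverted output, n2 stuck-at-0, n2 inverted output, n3 stuck-at-1, n3 inverted output, n4 stuck-at-1, n4 inverted output}.
Test 2 (A=0, B=0, C=0): fault-free n1=0, n2=1, n3=1, n4=1 → 1; observed 1. Eliminates n2 stuck-at-0, n2 inverted output, n3 inverted output, n4 inverted output.
Test 3 (A=0, B=1, C=1): fault-free n1=1, n2=0, n3=1, n4=1 → 1; observed 0. Eliminates n1 stuck-at-1, n3 stuck-at-1, n4 stuck-at-1.
Only n1 inverted output is consistent with every test.

n1 inverted output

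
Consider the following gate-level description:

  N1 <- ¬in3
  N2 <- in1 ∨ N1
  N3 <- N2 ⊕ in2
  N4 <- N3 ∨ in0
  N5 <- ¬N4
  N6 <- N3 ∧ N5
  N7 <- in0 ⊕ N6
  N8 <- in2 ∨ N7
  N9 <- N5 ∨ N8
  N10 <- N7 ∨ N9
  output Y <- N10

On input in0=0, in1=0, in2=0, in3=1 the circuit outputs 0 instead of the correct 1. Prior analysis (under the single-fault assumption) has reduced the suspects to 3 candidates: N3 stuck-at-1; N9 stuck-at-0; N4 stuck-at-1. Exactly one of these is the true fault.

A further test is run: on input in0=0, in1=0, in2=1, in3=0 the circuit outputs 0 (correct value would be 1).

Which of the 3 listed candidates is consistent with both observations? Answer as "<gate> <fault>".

Evaluate each candidate on input in0=0, in1=0, in2=1, in3=0:
  N3 stuck-at-1: N1=1, N2=1, N3=1 [stuck-at-1], N4=1, N5=0, N6=0, N7=0, N8=1, N9=1, N10=1 → 1 — eliminated
  N9 stuck-at-0: N1=1, N2=1, N3=0, N4=0, N5=1, N6=0, N7=0, N8=1, N9=0 [stuck-at-0], N10=0 → 0 — matches
  N4 stuck-at-1: N1=1, N2=1, N3=0, N4=1 [stuck-at-1], N5=0, N6=0, N7=0, N8=1, N9=1, N10=1 → 1 — eliminated
Only N9 stuck-at-0 reproduces the observed 0.

N9 stuck-at-0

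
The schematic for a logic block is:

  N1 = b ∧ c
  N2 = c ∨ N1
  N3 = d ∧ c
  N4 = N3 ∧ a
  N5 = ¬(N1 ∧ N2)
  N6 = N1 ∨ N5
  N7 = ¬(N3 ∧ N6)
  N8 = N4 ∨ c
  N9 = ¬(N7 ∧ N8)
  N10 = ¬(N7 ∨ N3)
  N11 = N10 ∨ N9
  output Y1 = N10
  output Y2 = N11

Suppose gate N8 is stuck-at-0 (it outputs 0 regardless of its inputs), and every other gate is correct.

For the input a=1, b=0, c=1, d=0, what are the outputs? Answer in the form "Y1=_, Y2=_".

Propagate with N8 forced: N1=0, N2=1, N3=0, N4=0, N5=1, N6=1, N7=1, N8=0 [stuck-at-0], N9=1, N10=0, N11=1.
So the outputs are Y1=0, Y2=1. (Without the fault they would be Y1=0, Y2=0.)

Y1=0, Y2=1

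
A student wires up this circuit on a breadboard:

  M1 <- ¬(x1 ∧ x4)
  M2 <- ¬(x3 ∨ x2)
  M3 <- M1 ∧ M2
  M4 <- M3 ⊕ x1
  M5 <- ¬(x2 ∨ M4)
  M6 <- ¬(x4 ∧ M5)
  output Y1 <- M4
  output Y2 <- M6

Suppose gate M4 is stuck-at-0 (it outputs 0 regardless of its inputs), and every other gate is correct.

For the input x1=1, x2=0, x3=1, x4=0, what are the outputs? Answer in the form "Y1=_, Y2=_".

Y1=0, Y2=1

Propagate with M4 forced: M1=1, M2=0, M3=0, M4=0 [stuck-at-0], M5=1, M6=1.
So the outputs are Y1=0, Y2=1. (Without the fault they would be Y1=1, Y2=1.)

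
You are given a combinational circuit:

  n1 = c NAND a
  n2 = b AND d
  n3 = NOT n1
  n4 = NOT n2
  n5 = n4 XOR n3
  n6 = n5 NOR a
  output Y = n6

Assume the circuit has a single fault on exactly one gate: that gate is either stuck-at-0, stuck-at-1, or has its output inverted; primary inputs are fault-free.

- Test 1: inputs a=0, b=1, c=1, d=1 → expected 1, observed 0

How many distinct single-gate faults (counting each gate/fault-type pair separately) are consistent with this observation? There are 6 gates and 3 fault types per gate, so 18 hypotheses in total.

12

Fault-free: n1=1, n2=1, n3=0, n4=0, n5=0, n6=1 → 1. Observed 0.
  n1: stuck-at-0, inverted output ✓; others ✗
  n2: stuck-at-0, inverted output ✓; others ✗
  n3: stuck-at-1, inverted output ✓; others ✗
  n4: stuck-at-1, inverted output ✓; others ✗
  n5: stuck-at-1, inverted output ✓; others ✗
  n6: stuck-at-0, inverted output ✓; others ✗
Consistent faults: {n1 stuck-at-0, n1 inverted output, n2 stuck-at-0, n2 inverted output, n3 stuck-at-1, n3 inverted output, n4 stuck-at-1, n4 inverted output, n5 stuck-at-1, n5 inverted output, n6 stuck-at-0, n6 inverted output} — 12 in all.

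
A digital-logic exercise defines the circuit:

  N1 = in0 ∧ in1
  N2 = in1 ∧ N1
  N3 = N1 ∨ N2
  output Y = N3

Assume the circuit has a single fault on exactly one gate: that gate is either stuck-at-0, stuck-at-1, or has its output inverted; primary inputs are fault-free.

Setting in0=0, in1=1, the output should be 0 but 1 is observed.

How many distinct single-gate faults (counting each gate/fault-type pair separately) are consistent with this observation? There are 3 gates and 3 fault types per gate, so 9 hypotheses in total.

Fault-free: N1=0, N2=0, N3=0 → 0. Observed 1.
  N1 stuck-at-0: output 0 ✗
  N1 stuck-at-1: output 1 ✓
  N1 inverted output: output 1 ✓
  N2 stuck-at-0: output 0 ✗
  N2 stuck-at-1: output 1 ✓
  N2 inverted output: output 1 ✓
  N3 stuck-at-0: output 0 ✗
  N3 stuck-at-1: output 1 ✓
  N3 inverted output: output 1 ✓
Consistent faults: {N1 stuck-at-1, N1 inverted output, N2 stuck-at-1, N2 inverted output, N3 stuck-at-1, N3 inverted output} — 6 in all.

6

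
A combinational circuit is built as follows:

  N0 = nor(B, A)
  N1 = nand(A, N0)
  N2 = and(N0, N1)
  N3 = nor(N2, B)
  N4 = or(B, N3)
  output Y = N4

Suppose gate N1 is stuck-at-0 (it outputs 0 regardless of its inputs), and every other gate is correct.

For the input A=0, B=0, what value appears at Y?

Propagate with N1 forced: N0=1, N1=0 [stuck-at-0], N2=0, N3=1, N4=1.
So Y = 1. (Without the fault it would be 0.)

1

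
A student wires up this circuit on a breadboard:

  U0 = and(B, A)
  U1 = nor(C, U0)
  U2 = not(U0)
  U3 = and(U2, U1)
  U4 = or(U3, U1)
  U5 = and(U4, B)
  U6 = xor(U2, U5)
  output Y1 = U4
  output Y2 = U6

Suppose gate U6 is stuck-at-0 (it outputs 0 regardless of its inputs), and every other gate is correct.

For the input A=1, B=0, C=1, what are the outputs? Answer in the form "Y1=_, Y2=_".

Y1=0, Y2=0

Propagate with U6 forced: U0=0, U1=0, U2=1, U3=0, U4=0, U5=0, U6=0 [stuck-at-0].
So the outputs are Y1=0, Y2=0. (Without the fault they would be Y1=0, Y2=1.)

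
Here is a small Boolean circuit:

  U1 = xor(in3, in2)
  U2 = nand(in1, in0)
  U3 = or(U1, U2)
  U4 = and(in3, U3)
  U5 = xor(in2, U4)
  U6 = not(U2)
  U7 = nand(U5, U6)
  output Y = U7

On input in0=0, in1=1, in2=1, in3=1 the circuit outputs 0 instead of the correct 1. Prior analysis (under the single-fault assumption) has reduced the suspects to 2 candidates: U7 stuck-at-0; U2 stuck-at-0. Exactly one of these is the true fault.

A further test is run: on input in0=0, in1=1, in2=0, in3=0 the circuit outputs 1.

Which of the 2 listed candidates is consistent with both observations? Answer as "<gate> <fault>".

U2 stuck-at-0

Evaluate each candidate on input in0=0, in1=1, in2=0, in3=0:
  U7 stuck-at-0: U1=0, U2=1, U3=1, U4=0, U5=0, U6=0, U7=0 [stuck-at-0] → 0 — eliminated
  U2 stuck-at-0: U1=0, U2=0 [stuck-at-0], U3=0, U4=0, U5=0, U6=1, U7=1 → 1 — matches
Only U2 stuck-at-0 reproduces the observed 1.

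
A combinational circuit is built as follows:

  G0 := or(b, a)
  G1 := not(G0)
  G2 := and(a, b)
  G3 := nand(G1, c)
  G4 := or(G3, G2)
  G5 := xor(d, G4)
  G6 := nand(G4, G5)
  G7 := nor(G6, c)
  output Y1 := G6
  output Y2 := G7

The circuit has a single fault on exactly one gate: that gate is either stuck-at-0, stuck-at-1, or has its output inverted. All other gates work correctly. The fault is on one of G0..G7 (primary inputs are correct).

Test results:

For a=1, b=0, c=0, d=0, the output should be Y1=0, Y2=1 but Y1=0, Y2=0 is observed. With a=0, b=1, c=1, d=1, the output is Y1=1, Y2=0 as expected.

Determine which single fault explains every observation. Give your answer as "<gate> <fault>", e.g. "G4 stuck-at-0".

G7 stuck-at-0

Fault-free values for test 1 (a=1, b=0, c=0, d=0): G0=1, G1=0, G2=0, G3=1, G4=1, G5=1, G6=0, G7=1, giving Y1=0, Y2=1. Observed Y1=0, Y2=0.
Test 1: faults giving observed Y1=0, Y2=0 are {G7 stuck-at-0, G7 inverted output}.
Test 2 (a=0, b=1, c=1, d=1): fault-free G0=1, G1=0, G2=0, G3=1, G4=1, G5=0, G6=1, G7=0 → Y1=1, Y2=0; observed Y1=1, Y2=0. Eliminates G7 inverted output.
Only G7 stuck-at-0 is consistent with every test.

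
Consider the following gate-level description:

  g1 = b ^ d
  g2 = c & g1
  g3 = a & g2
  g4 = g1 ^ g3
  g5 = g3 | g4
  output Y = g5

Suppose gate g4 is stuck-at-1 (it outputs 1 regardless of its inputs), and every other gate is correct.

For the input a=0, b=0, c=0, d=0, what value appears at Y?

1

Propagate with g4 forced: g1=0, g2=0, g3=0, g4=1 [stuck-at-1], g5=1.
So Y = 1. (Without the fault it would be 0.)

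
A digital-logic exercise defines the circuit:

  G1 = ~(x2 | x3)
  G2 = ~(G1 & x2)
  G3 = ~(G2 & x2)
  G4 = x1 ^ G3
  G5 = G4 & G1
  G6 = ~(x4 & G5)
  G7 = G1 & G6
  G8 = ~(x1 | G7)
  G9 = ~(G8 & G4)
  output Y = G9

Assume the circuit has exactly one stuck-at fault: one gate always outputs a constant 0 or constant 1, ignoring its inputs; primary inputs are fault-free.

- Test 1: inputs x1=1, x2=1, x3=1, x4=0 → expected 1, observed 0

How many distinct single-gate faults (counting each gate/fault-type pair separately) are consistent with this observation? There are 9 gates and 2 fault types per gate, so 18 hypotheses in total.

Fault-free: G1=0, G2=1, G3=0, G4=1, G5=0, G6=1, G7=0, G8=0, G9=1 → 1. Observed 0.
  G1: none of the 2 fault types match ✗
  G2: none of the 2 fault types match ✗
  G3: none of the 2 fault types match ✗
  G4: none of the 2 fault types match ✗
  G5: none of the 2 fault types match ✗
  G6: none of the 2 fault types match ✗
  G7: none of the 2 fault types match ✗
  G8: stuck-at-1 ✓; others ✗
  G9: stuck-at-0 ✓; others ✗
Consistent faults: {G8 stuck-at-1, G9 stuck-at-0} — 2 in all.

2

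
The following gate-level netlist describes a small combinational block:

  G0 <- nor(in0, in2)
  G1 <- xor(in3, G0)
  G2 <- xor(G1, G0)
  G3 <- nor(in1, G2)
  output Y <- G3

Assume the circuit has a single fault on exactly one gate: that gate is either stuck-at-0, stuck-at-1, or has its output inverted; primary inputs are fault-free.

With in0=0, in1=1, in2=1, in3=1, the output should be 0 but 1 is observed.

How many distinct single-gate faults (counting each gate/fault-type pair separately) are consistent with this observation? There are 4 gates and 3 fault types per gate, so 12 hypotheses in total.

2

Fault-free: G0=0, G1=1, G2=1, G3=0 → 0. Observed 1.
  G0 stuck-at-0: output 0 ✗
  G0 stuck-at-1: output 0 ✗
  G0 inverted output: output 0 ✗
  G1 stuck-at-0: output 0 ✗
  G1 stuck-at-1: output 0 ✗
  G1 inverted output: output 0 ✗
  G2 stuck-at-0: output 0 ✗
  G2 stuck-at-1: output 0 ✗
  G2 inverted output: output 0 ✗
  G3 stuck-at-0: output 0 ✗
  G3 stuck-at-1: output 1 ✓
  G3 inverted output: output 1 ✓
Consistent faults: {G3 stuck-at-1, G3 inverted output} — 2 in all.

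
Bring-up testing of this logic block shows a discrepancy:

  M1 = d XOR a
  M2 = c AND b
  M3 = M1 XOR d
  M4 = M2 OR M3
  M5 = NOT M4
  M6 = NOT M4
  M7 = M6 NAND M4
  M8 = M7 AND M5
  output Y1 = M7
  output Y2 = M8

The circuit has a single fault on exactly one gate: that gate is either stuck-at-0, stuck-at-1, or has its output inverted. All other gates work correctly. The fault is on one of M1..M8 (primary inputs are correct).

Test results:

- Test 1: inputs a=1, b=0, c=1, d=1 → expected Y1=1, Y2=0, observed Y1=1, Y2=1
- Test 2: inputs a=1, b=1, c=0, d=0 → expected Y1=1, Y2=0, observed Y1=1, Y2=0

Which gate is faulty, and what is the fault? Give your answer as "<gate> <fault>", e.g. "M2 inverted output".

Fault-free values for test 1 (a=1, b=0, c=1, d=1): M1=0, M2=0, M3=1, M4=1, M5=0, M6=0, M7=1, M8=0, giving Y1=1, Y2=0. Observed Y1=1, Y2=1.
Test 1: faults giving observed Y1=1, Y2=1 are {M1 stuck-at-1, M1 inverted output, M3 stuck-at-0, M3 inverted output, M4 stuck-at-0, M4 inverted output, M5 stuck-at-1, M5 inverted output, M8 stuck-at-1, M8 inverted output}.
Test 2 (a=1, b=1, c=0, d=0): fault-free M1=1, M2=0, M3=1, M4=1, M5=0, M6=0, M7=1, M8=0 → Y1=1, Y2=0; observed Y1=1, Y2=0. Eliminates M1 inverted output, M3 stuck-at-0, M3 inverted output, M4 stuck-at-0, M4 inverted output, M5 stuck-at-1, M5 inverted output, M8 stuck-at-1, M8 inverted output.
Only M1 stuck-at-1 is consistent with every test.

M1 stuck-at-1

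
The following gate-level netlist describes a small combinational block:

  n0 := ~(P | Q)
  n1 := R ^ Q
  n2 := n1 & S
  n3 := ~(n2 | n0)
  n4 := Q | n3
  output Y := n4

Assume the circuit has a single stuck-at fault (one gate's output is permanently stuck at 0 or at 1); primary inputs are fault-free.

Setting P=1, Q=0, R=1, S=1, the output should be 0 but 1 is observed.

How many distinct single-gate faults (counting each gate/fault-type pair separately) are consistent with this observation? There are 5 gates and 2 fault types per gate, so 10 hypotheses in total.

4

Fault-free: n0=0, n1=1, n2=1, n3=0, n4=0 → 0. Observed 1.
  n0 stuck-at-0: output 0 ✗
  n0 stuck-at-1: output 0 ✗
  n1 stuck-at-0: output 1 ✓
  n1 stuck-at-1: output 0 ✗
  n2 stuck-at-0: output 1 ✓
  n2 stuck-at-1: output 0 ✗
  n3 stuck-at-0: output 0 ✗
  n3 stuck-at-1: output 1 ✓
  n4 stuck-at-0: output 0 ✗
  n4 stuck-at-1: output 1 ✓
Consistent faults: {n1 stuck-at-0, n2 stuck-at-0, n3 stuck-at-1, n4 stuck-at-1} — 4 in all.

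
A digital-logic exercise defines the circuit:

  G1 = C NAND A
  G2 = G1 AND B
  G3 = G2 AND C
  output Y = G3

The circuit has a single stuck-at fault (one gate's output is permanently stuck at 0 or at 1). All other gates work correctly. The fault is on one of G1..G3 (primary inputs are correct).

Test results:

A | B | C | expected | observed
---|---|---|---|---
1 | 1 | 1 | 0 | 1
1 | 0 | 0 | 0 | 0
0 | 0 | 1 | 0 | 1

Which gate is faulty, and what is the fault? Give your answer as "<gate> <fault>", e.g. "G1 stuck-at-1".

G2 stuck-at-1

Fault-free values for test 1 (A=1, B=1, C=1): G1=0, G2=0, G3=0, giving Y=0. Observed 1.
Test 1: faults giving observed 1 are {G1 stuck-at-1, G2 stuck-at-1, G3 stuck-at-1}.
Test 2 (A=1, B=0, C=0): fault-free G1=1, G2=0, G3=0 → 0; observed 0. Eliminates G3 stuck-at-1.
Test 3 (A=0, B=0, C=1): fault-free G1=1, G2=0, G3=0 → 0; observed 1. Eliminates G1 stuck-at-1.
Only G2 stuck-at-1 is consistent with every test.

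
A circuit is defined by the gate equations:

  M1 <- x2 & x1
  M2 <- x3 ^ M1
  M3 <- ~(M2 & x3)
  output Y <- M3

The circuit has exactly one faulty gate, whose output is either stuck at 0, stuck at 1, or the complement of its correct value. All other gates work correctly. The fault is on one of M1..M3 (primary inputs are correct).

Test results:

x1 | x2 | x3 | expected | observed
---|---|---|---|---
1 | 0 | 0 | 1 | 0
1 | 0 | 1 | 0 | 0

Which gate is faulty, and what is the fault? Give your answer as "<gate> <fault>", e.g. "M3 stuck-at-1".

Fault-free values for test 1 (x1=1, x2=0, x3=0): M1=0, M2=0, M3=1, giving Y=1. Observed 0.
Test 1: faults giving observed 0 are {M3 stuck-at-0, M3 inverted output}.
Test 2 (x1=1, x2=0, x3=1): fault-free M1=0, M2=1, M3=0 → 0; observed 0. Eliminates M3 inverted output.
Only M3 stuck-at-0 is consistent with every test.

M3 stuck-at-0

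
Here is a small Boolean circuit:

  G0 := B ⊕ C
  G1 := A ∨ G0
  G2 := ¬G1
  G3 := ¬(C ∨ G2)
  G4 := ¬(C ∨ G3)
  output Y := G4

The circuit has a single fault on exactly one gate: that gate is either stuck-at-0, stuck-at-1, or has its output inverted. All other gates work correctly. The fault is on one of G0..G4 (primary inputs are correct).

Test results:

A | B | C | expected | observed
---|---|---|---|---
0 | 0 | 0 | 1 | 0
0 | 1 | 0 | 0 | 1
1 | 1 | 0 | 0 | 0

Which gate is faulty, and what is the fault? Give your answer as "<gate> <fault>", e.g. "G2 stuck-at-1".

G0 inverted output

Fault-free values for test 1 (A=0, B=0, C=0): G0=0, G1=0, G2=1, G3=0, G4=1, giving Y=1. Observed 0.
Test 1: faults giving observed 0 are {G0 stuck-at-1, G0 inverted output, G1 stuck-at-1, G1 inverted output, G2 stuck-at-0, G2 inverted output, G3 stuck-at-1, G3 inverted output, G4 stuck-at-0, G4 inverted output}.
Test 2 (A=0, B=1, C=0): fault-free G0=1, G1=1, G2=0, G3=1, G4=0 → 0; observed 1. Eliminates G0 stuck-at-1, G1 stuck-at-1, G2 stuck-at-0, G3 stuck-at-1, G4 stuck-at-0.
Test 3 (A=1, B=1, C=0): fault-free G0=1, G1=1, G2=0, G3=1, G4=0 → 0; observed 0. Eliminates G1 inverted output, G2 inverted output, G3 inverted output, G4 inverted output.
Only G0 inverted output is consistent with every test.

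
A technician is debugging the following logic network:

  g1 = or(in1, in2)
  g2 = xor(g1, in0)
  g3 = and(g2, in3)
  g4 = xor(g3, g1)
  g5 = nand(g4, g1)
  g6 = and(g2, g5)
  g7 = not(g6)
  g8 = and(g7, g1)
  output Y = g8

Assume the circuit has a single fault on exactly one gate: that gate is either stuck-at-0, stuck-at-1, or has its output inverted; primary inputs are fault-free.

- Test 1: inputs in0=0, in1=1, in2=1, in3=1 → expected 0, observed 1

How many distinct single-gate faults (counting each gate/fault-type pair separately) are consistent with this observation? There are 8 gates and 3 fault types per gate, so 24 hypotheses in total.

Fault-free: g1=1, g2=1, g3=1, g4=0, g5=1, g6=1, g7=0, g8=0 → 0. Observed 1.
  g1: none of the 3 fault types match ✗
  g2: stuck-at-0, inverted output ✓; others ✗
  g3: stuck-at-0, inverted output ✓; others ✗
  g4: stuck-at-1, inverted output ✓; others ✗
  g5: stuck-at-0, inverted output ✓; others ✗
  g6: stuck-at-0, inverted output ✓; others ✗
  g7: stuck-at-1, inverted output ✓; others ✗
  g8: stuck-at-1, inverted output ✓; others ✗
Consistent faults: {g2 stuck-at-0, g2 inverted output, g3 stuck-at-0, g3 inverted output, g4 stuck-at-1, g4 inverted output, g5 stuck-at-0, g5 inverted output, g6 stuck-at-0, g6 inverted output, g7 stuck-at-1, g7 inverted output, g8 stuck-at-1, g8 inverted output} — 14 in all.

14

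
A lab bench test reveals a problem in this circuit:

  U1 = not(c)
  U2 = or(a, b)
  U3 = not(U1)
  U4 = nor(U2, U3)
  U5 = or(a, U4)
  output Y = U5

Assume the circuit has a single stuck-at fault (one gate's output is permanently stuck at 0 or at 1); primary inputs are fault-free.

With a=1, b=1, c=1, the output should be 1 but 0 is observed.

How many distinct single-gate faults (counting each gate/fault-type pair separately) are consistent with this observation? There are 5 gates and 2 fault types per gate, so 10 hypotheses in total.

1

Fault-free: U1=0, U2=1, U3=1, U4=0, U5=1 → 1. Observed 0.
  U1 stuck-at-0: output 1 ✗
  U1 stuck-at-1: output 1 ✗
  U2 stuck-at-0: output 1 ✗
  U2 stuck-at-1: output 1 ✗
  U3 stuck-at-0: output 1 ✗
  U3 stuck-at-1: output 1 ✗
  U4 stuck-at-0: output 1 ✗
  U4 stuck-at-1: output 1 ✗
  U5 stuck-at-0: output 0 ✓
  U5 stuck-at-1: output 1 ✗
Consistent faults: {U5 stuck-at-0} — 1 in all.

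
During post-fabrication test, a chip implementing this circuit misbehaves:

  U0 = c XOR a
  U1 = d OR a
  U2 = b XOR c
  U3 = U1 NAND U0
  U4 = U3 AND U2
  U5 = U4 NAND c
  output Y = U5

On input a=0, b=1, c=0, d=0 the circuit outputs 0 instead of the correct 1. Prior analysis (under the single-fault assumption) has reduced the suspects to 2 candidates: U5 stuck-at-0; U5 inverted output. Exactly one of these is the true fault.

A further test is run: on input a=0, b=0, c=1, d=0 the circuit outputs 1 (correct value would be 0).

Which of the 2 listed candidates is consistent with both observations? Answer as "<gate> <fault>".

Evaluate each candidate on input a=0, b=0, c=1, d=0:
  U5 stuck-at-0: U0=1, U1=0, U2=1, U3=1, U4=1, U5=0 [stuck-at-0] → 0 — eliminated
  U5 inverted output: U0=1, U1=0, U2=1, U3=1, U4=1, U5=1 [inverted output] → 1 — matches
Only U5 inverted output reproduces the observed 1.

U5 inverted output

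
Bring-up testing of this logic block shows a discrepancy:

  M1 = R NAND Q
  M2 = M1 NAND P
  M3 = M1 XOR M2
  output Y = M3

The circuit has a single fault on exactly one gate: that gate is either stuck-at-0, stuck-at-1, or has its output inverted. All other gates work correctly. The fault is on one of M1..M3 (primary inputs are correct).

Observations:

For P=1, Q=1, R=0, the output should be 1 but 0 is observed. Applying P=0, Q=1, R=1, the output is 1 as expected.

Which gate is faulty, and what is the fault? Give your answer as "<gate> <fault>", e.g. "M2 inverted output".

M2 stuck-at-1

Fault-free values for test 1 (P=1, Q=1, R=0): M1=1, M2=0, M3=1, giving Y=1. Observed 0.
Test 1: faults giving observed 0 are {M2 stuck-at-1, M2 inverted output, M3 stuck-at-0, M3 inverted output}.
Test 2 (P=0, Q=1, R=1): fault-free M1=0, M2=1, M3=1 → 1; observed 1. Eliminates M2 inverted output, M3 stuck-at-0, M3 inverted output.
Only M2 stuck-at-1 is consistent with every test.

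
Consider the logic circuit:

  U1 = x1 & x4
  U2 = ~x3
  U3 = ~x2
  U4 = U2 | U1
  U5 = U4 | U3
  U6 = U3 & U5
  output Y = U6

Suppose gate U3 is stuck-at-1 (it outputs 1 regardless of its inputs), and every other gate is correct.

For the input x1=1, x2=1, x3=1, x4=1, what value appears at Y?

1

Propagate with U3 forced: U1=1, U2=0, U3=1 [stuck-at-1], U4=1, U5=1, U6=1.
So Y = 1. (Without the fault it would be 0.)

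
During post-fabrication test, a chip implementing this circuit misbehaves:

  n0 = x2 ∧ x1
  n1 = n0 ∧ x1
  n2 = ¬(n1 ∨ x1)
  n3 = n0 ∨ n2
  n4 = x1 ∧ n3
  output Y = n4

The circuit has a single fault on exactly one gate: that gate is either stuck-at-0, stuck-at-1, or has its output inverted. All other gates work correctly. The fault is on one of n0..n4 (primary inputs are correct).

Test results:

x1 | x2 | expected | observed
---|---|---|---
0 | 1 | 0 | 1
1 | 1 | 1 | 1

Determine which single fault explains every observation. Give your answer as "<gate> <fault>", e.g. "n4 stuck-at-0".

Fault-free values for test 1 (x1=0, x2=1): n0=0, n1=0, n2=1, n3=1, n4=0, giving Y=0. Observed 1.
Test 1: faults giving observed 1 are {n4 stuck-at-1, n4 inverted output}.
Test 2 (x1=1, x2=1): fault-free n0=1, n1=1, n2=0, n3=1, n4=1 → 1; observed 1. Eliminates n4 inverted output.
Only n4 stuck-at-1 is consistent with every test.

n4 stuck-at-1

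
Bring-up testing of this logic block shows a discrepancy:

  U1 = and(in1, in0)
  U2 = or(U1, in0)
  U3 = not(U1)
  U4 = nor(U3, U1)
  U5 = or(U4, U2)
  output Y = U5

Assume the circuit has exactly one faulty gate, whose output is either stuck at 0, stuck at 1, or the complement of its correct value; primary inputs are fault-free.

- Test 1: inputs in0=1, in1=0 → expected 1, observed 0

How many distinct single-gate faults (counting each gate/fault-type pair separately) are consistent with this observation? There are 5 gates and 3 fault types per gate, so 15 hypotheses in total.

4

Fault-free: U1=0, U2=1, U3=1, U4=0, U5=1 → 1. Observed 0.
  U1: none of the 3 fault types match ✗
  U2: stuck-at-0, inverted output ✓; others ✗
  U3: none of the 3 fault types match ✗
  U4: none of the 3 fault types match ✗
  U5: stuck-at-0, inverted output ✓; others ✗
Consistent faults: {U2 stuck-at-0, U2 inverted output, U5 stuck-at-0, U5 inverted output} — 4 in all.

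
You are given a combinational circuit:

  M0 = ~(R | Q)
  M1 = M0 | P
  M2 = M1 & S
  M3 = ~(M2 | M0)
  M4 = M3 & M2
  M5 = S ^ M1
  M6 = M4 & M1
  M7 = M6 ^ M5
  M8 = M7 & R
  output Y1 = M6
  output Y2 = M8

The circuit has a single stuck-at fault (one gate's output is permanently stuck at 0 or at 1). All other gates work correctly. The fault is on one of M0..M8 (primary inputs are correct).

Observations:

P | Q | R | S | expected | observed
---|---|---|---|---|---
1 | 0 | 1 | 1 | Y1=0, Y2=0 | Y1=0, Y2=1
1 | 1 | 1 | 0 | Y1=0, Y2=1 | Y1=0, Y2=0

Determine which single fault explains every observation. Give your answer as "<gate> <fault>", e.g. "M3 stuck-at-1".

M1 stuck-at-0

Fault-free values for test 1 (P=1, Q=0, R=1, S=1): M0=0, M1=1, M2=1, M3=0, M4=0, M5=0, M6=0, M7=0, M8=0, giving Y1=0, Y2=0. Observed Y1=0, Y2=1.
Test 1: faults giving observed Y1=0, Y2=1 are {M1 stuck-at-0, M5 stuck-at-1, M7 stuck-at-1, M8 stuck-at-1}.
Test 2 (P=1, Q=1, R=1, S=0): fault-free M0=0, M1=1, M2=0, M3=1, M4=0, M5=1, M6=0, M7=1, M8=1 → Y1=0, Y2=1; observed Y1=0, Y2=0. Eliminates M5 stuck-at-1, M7 stuck-at-1, M8 stuck-at-1.
Only M1 stuck-at-0 is consistent with every test.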